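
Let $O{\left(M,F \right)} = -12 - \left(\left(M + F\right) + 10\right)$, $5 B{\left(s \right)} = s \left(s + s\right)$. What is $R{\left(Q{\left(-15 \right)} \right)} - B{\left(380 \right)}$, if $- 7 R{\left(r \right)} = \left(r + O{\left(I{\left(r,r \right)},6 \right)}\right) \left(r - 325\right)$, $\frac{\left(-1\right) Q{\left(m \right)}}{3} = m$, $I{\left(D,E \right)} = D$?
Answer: $-58880$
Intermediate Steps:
$Q{\left(m \right)} = - 3 m$
$B{\left(s \right)} = \frac{2 s^{2}}{5}$ ($B{\left(s \right)} = \frac{s \left(s + s\right)}{5} = \frac{s 2 s}{5} = \frac{2 s^{2}}{5}$)
$O{\left(M,F \right)} = -22 - F - M$ ($O{\left(M,F \right)} = -12 - \left(\left(F + M\right) + 10\right) = -12 - \left(10 + F + M\right) = -22 - F - M$)
$R{\left(r \right)} = -1300 + 4 r$ ($R{\left(r \right)} = - \frac{\left(r - \left(28 + r\right)\right) \left(r - 325\right)}{7} = - \frac{\left(r - \left(28 + r\right)\right) \left(-325 + r\right)}{7} = - \frac{\left(-28\right) \left(-325 + r\right)}{7} = - \frac{9100 - 28 r}{7} = -1300 + 4 r$)
$R{\left(Q{\left(-15 \right)} \right)} - B{\left(380 \right)} = \left(-1300 + 4 \left(\left(-3\right) \left(-15\right)\right)\right) - \frac{2 \cdot 380^{2}}{5} = \left(-1300 + 4 \cdot 45\right) - \frac{2}{5} \cdot 144400 = \left(-1300 + 180\right) - 57760 = -1120 - 57760 = -58880$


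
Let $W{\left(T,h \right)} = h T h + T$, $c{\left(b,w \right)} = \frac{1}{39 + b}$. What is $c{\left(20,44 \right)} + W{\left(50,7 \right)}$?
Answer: $\frac{147501}{59} \approx 2500.0$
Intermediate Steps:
$W{\left(T,h \right)} = T + T h^{2}$ ($W{\left(T,h \right)} = T h h + T = T h^{2} + T = T + T h^{2}$)
$c{\left(20,44 \right)} + W{\left(50,7 \right)} = \frac{1}{39 + 20} + 50 \left(1 + 7^{2}\right) = \frac{1}{59} + 50 \left(1 + 49\right) = \frac{1}{59} + 50 \cdot 50 = \frac{1}{59} + 2500 = \frac{147501}{59}$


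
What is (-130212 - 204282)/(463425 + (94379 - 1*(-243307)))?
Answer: -111498/267037 ≈ -0.41754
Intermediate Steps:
(-130212 - 204282)/(463425 + (94379 - 1*(-243307))) = -334494/(463425 + (94379 + 243307)) = -334494/(463425 + 337686) = -334494/801111 = -334494*1/801111 = -111498/267037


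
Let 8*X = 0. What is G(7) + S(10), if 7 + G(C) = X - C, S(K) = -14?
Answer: -28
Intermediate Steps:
X = 0 (X = (⅛)*0 = 0)
G(C) = -7 - C (G(C) = -7 + (0 - C) = -7 - C)
G(7) + S(10) = (-7 - 1*7) - 14 = (-7 - 7) - 14 = -14 - 14 = -28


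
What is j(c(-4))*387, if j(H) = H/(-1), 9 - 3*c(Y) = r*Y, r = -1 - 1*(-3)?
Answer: -2193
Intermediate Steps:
r = 2 (r = -1 + 3 = 2)
c(Y) = 3 - 2*Y/3
j(H) = -H (j(H) = H*(-1) = -H)
j(c(-4))*387 = -(3 - ⅔*(-4))*387 = -(3 + 8/3)*387 = -1*17/3*387 = -17/3*387 = -2193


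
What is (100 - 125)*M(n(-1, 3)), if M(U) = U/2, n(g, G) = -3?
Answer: 75/2 ≈ 37.500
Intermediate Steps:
M(U) = U/2 (M(U) = U*(½) = U/2)
(100 - 125)*M(n(-1, 3)) = (100 - 125)*((½)*(-3)) = -25*(-3/2) = 75/2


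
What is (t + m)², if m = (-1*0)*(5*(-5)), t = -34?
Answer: 1156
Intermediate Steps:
m = 0 (m = 0*(-25) = 0)
(t + m)² = (-34 + 0)² = (-34)² = 1156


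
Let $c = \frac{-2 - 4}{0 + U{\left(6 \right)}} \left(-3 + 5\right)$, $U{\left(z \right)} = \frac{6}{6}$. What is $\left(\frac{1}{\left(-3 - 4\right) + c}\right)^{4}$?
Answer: $\frac{1}{130321} \approx 7.6734 \cdot 10^{-6}$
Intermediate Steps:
$U{\left(z \right)} = 1$ ($U{\left(z \right)} = 6 \cdot \frac{1}{6} = 1$)
$c = -12$ ($c = \frac{-2 - 4}{0 + 1} \left(-3 + 5\right) = - \frac{6}{1} \cdot 2 = \left(-6\right) 1 \cdot 2 = \left(-6\right) 2 = -12$)
$\left(\frac{1}{\left(-3 - 4\right) + c}\right)^{4} = \left(\frac{1}{\left(-3 - 4\right) - 12}\right)^{4} = \left(\frac{1}{-7 - 12}\right)^{4} = \left(\frac{1}{-19}\right)^{4} = \left(- \frac{1}{19}\right)^{4} = \frac{1}{130321}$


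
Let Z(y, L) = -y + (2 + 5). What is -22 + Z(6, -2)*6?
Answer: -16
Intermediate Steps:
Z(y, L) = 7 - y (Z(y, L) = -y + 7 = 7 - y)
-22 + Z(6, -2)*6 = -22 + (7 - 1*6)*6 = -22 + (7 - 6)*6 = -22 + 1*6 = -22 + 6 = -16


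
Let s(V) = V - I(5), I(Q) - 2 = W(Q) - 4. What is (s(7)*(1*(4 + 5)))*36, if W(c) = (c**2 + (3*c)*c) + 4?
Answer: -30780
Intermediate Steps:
W(c) = 4 + 4*c**2 (W(c) = (c**2 + 3*c**2) + 4 = 4*c**2 + 4 = 4 + 4*c**2)
I(Q) = 2 + 4*Q**2 (I(Q) = 2 + ((4 + 4*Q**2) - 4) = 2 + 4*Q**2)
s(V) = -102 + V (s(V) = V - (2 + 4*5**2) = V - (2 + 4*25) = V - (2 + 100) = V - 1*102 = V - 102 = -102 + V)
(s(7)*(1*(4 + 5)))*36 = ((-102 + 7)*(1*(4 + 5)))*36 = -95*9*36 = -855*36 = -30780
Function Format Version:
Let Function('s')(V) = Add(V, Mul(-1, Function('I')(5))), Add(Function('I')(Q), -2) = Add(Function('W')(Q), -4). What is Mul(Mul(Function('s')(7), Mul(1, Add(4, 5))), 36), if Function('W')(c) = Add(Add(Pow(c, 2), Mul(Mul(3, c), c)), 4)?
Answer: -30780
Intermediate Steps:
Function('W')(c) = Add(4, Mul(4, Pow(c, 2))) (Function('W')(c) = Add(Add(Pow(c, 2), Mul(3, Pow(c, 2))), 4) = Add(Mul(4, Pow(c, 2)), 4) = Add(4, Mul(4, Pow(c, 2))))
Function('I')(Q) = Add(2, Mul(4, Pow(Q, 2))) (Function('I')(Q) = Add(2, Add(Add(4, Mul(4, Pow(Q, 2))), -4)) = Add(2, Mul(4, Pow(Q, 2))))
Function('s')(V) = Add(-102, V) (Function('s')(V) = Add(V, Mul(-1, Add(2, Mul(4, Pow(5, 2))))) = Add(V, Mul(-1, Add(2, Mul(4, 25)))) = Add(V, Mul(-1, Add(2, 100))) = Add(V, Mul(-1, 102)) = Add(V, -102) = Add(-102, V))
Mul(Mul(Function('s')(7), Mul(1, Add(4, 5))), 36) = Mul(Mul(Add(-102, 7), Mul(1, Add(4, 5))), 36) = Mul(Mul(-95, Mul(1, 9)), 36) = Mul(Mul(-95, 9), 36) = Mul(-855, 36) = -30780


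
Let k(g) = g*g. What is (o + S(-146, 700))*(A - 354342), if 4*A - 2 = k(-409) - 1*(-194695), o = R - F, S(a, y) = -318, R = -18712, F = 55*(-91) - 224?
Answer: 7282718695/2 ≈ 3.6414e+9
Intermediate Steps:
k(g) = g**2
F = -5229 (F = -5005 - 224 = -5229)
o = -13483 (o = -18712 - 1*(-5229) = -18712 + 5229 = -13483)
A = 180989/2 (A = 1/2 + ((-409)**2 - 1*(-194695))/4 = 1/2 + (167281 + 194695)/4 = 1/2 + (1/4)*361976 = 1/2 + 90494 = 180989/2 ≈ 90495.)
(o + S(-146, 700))*(A - 354342) = (-13483 - 318)*(180989/2 - 354342) = -13801*(-527695/2) = 7282718695/2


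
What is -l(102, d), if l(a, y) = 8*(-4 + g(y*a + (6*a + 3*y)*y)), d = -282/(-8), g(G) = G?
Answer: -462275/2 ≈ -2.3114e+5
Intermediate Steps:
d = 141/4 (d = -282*(-1/8) = 141/4 ≈ 35.250)
l(a, y) = -32 + 8*a*y + 8*y*(3*y + 6*a) (l(a, y) = 8*(-4 + (y*a + (6*a + 3*y)*y)) = 8*(-4 + (a*y + (3*y + 6*a)*y)) = 8*(-4 + (a*y + y*(3*y + 6*a))) = 8*(-4 + a*y + y*(3*y + 6*a)) = -32 + 8*a*y + 8*y*(3*y + 6*a))
-l(102, d) = -(-32 + 8*(141/4)*(3*(141/4) + 7*102)) = -(-32 + 8*(141/4)*(423/4 + 714)) = -(-32 + 8*(141/4)*(3279/4)) = -(-32 + 462339/2) = -1*462275/2 = -462275/2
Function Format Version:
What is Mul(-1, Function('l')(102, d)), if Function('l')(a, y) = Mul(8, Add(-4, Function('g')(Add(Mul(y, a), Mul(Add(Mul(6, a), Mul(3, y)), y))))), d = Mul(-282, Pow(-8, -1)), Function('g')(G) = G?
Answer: Rational(-462275, 2) ≈ -2.3114e+5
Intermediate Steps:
d = Rational(141, 4) (d = Mul(-282, Rational(-1, 8)) = Rational(141, 4) ≈ 35.250)
Function('l')(a, y) = Add(-32, Mul(8, a, y), Mul(8, y, Add(Mul(3, y), Mul(6, a)))) (Function('l')(a, y) = Mul(8, Add(-4, Add(Mul(y, a), Mul(Add(Mul(6, a), Mul(3, y)), y)))) = Mul(8, Add(-4, Add(Mul(a, y), Mul(Add(Mul(3, y), Mul(6, a)), y)))) = Mul(8, Add(-4, Add(Mul(a, y), Mul(y, Add(Mul(3, y), Mul(6, a)))))) = Mul(8, Add(-4, Mul(a, y), Mul(y, Add(Mul(3, y), Mul(6, a))))) = Add(-32, Mul(8, a, y), Mul(8, y, Add(Mul(3, y), Mul(6, a)))))
Mul(-1, Function('l')(102, d)) = Mul(-1, Add(-32, Mul(8, Rational(141, 4), Add(Mul(3, Rational(141, 4)), Mul(7, 102))))) = Mul(-1, Add(-32, Mul(8, Rational(141, 4), Add(Rational(423, 4), 714)))) = Mul(-1, Add(-32, Mul(8, Rational(141, 4), Rational(3279, 4)))) = Mul(-1, Add(-32, Rational(462339, 2))) = Mul(-1, Rational(462275, 2)) = Rational(-462275, 2)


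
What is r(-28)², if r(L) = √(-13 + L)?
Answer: -41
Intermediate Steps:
r(-28)² = (√(-13 - 28))² = (√(-41))² = (I*√41)² = -41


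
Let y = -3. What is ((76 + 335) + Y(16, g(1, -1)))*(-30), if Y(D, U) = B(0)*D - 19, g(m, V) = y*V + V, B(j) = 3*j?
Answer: -11760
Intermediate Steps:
g(m, V) = -2*V (g(m, V) = -3*V + V = -2*V)
Y(D, U) = -19 (Y(D, U) = (3*0)*D - 19 = 0*D - 19 = 0 - 19 = -19)
((76 + 335) + Y(16, g(1, -1)))*(-30) = ((76 + 335) - 19)*(-30) = (411 - 19)*(-30) = 392*(-30) = -11760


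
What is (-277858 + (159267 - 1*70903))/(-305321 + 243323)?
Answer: 94747/30999 ≈ 3.0565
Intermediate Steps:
(-277858 + (159267 - 1*70903))/(-305321 + 243323) = (-277858 + (159267 - 70903))/(-61998) = (-277858 + 88364)*(-1/61998) = -189494*(-1/61998) = 94747/30999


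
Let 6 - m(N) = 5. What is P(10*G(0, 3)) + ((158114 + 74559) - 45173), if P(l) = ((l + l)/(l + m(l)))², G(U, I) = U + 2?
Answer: 82689100/441 ≈ 1.8750e+5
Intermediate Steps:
G(U, I) = 2 + U
m(N) = 1 (m(N) = 6 - 1*5 = 6 - 5 = 1)
P(l) = 4*l²/(1 + l)² (P(l) = ((l + l)/(l + 1))² = ((2*l)/(1 + l))² = (2*l/(1 + l))² = 4*l²/(1 + l)²)
P(10*G(0, 3)) + ((158114 + 74559) - 45173) = 4*(10*(2 + 0))²/(1 + 10*(2 + 0))² + ((158114 + 74559) - 45173) = 4*(10*2)²/(1 + 10*2)² + (232673 - 45173) = 4*20²/(1 + 20)² + 187500 = 4*400/21² + 187500 = 4*400*(1/441) + 187500 = 1600/441 + 187500 = 82689100/441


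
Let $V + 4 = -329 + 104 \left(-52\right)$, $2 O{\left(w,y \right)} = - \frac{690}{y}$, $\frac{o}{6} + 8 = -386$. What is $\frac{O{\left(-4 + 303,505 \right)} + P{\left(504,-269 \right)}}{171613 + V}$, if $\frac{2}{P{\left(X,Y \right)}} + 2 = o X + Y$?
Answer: $- \frac{82229365}{19965088235344} \approx -4.1187 \cdot 10^{-6}$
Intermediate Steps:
$o = -2364$ ($o = -48 + 6 \left(-386\right) = -48 - 2316 = -2364$)
$P{\left(X,Y \right)} = \frac{2}{-2 + Y - 2364 X}$ ($P{\left(X,Y \right)} = \frac{2}{-2 - \left(- Y + 2364 X\right)} = \frac{2}{-2 + Y - 2364 X}$)
$O{\left(w,y \right)} = - \frac{345}{y}$ ($O{\left(w,y \right)} = \frac{\left(-690\right) \frac{1}{y}}{2} = - \frac{345}{y}$)
$V = -5741$ ($V = -4 + \left(-329 + 104 \left(-52\right)\right) = -4 - 5737 = -5741$)
$\frac{O{\left(-4 + 303,505 \right)} + P{\left(504,-269 \right)}}{171613 + V} = \frac{- \frac{345}{505} + \frac{2}{-2 - 269 - 1191456}}{171613 - 5741} = \frac{\left(-345\right) \frac{1}{505} + \frac{2}{-2 - 269 - 1191456}}{165872} = \left(- \frac{69}{101} + \frac{2}{-1191727}\right) \frac{1}{165872} = \left(- \frac{69}{101} + 2 \left(- \frac{1}{1191727}\right)\right) \frac{1}{165872} = \left(- \frac{69}{101} - \frac{2}{1191727}\right) \frac{1}{165872} = \left(- \frac{82229365}{120364427}\right) \frac{1}{165872} = - \frac{82229365}{19965088235344}$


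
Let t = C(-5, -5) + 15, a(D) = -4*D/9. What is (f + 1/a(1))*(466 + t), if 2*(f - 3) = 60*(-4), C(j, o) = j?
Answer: -56763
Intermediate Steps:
a(D) = -4*D/9 (a(D) = -4*D*(1/9) = -4*D/9)
f = -117 (f = 3 + (60*(-4))/2 = 3 + (1/2)*(-240) = 3 - 120 = -117)
t = 10 (t = -5 + 15 = 10)
(f + 1/a(1))*(466 + t) = (-117 + 1/(-4/9*1))*(466 + 10) = (-117 + 1/(-4/9))*476 = (-117 - 9/4)*476 = -477/4*476 = -56763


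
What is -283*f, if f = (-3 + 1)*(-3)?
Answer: -1698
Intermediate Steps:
f = 6 (f = -2*(-3) = 6)
-283*f = -283*6 = -1698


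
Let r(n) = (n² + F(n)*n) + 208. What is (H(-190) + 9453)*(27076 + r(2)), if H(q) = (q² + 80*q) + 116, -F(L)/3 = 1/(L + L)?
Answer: 1662784737/2 ≈ 8.3139e+8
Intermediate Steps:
F(L) = -3/(2*L) (F(L) = -3/(L + L) = -3*1/(2*L) = -3/(2*L))
H(q) = 116 + q² + 80*q
r(n) = 413/2 + n² (r(n) = (n² + (-3/(2*n))*n) + 208 = (n² - 3/2) + 208 = (-3/2 + n²) + 208 = 413/2 + n²)
(H(-190) + 9453)*(27076 + r(2)) = ((116 + (-190)² + 80*(-190)) + 9453)*(27076 + (413/2 + 2²)) = ((116 + 36100 - 15200) + 9453)*(27076 + (413/2 + 4)) = (21016 + 9453)*(27076 + 421/2) = 30469*(54573/2) = 1662784737/2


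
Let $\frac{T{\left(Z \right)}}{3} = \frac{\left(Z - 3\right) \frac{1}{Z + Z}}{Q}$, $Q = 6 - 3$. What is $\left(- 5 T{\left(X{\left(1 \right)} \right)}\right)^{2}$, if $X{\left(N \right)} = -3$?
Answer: $25$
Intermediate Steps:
$Q = 3$ ($Q = 6 - 3 = 3$)
$T{\left(Z \right)} = \frac{-3 + Z}{2 Z}$ ($T{\left(Z \right)} = 3 \frac{\left(Z - 3\right) \frac{1}{Z + Z}}{3} = 3 \frac{-3 + Z}{2 Z} \frac{1}{3} = 3 \frac{-3 + Z}{6 Z} = \frac{-3 + Z}{2 Z}$)
$\left(- 5 T{\left(X{\left(1 \right)} \right)}\right)^{2} = \left(- 5 \frac{-3 - 3}{2 \left(-3\right)}\right)^{2} = \left(- 5 \cdot \frac{1}{2} \left(- \frac{1}{3}\right) \left(-6\right)\right)^{2} = \left(\left(-5\right) 1\right)^{2} = \left(-5\right)^{2} = 25$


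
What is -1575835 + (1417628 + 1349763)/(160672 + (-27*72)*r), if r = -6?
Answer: -271570333169/172336 ≈ -1.5758e+6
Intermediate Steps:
-1575835 + (1417628 + 1349763)/(160672 + (-27*72)*r) = -1575835 + (1417628 + 1349763)/(160672 - 27*72*(-6)) = -1575835 + 2767391/(160672 - 1944*(-6)) = -1575835 + 2767391/(160672 + 11664) = -1575835 + 2767391/172336 = -271570333169/172336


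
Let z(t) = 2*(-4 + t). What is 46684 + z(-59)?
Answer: 46558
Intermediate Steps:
z(t) = -8 + 2*t
46684 + z(-59) = 46684 + (-8 + 2*(-59)) = 46684 + (-8 - 118) = 46684 - 126 = 46558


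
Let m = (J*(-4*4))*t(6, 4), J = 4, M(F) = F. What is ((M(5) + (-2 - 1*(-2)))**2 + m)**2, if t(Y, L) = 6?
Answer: 128881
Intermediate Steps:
m = -384 (m = (4*(-4*4))*6 = (4*(-16))*6 = -64*6 = -384)
((M(5) + (-2 - 1*(-2)))**2 + m)**2 = ((5 + (-2 - 1*(-2)))**2 - 384)**2 = ((5 + (-2 + 2))**2 - 384)**2 = ((5 + 0)**2 - 384)**2 = (5**2 - 384)**2 = (25 - 384)**2 = (-359)**2 = 128881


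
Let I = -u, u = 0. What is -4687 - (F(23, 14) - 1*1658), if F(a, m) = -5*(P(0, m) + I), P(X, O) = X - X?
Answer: -3029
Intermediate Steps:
P(X, O) = 0
I = 0 (I = -1*0 = 0)
F(a, m) = 0 (F(a, m) = -5*(0 + 0) = -5*0 = 0)
-4687 - (F(23, 14) - 1*1658) = -4687 - (0 - 1*1658) = -4687 - (0 - 1658) = -4687 - 1*(-1658) = -4687 + 1658 = -3029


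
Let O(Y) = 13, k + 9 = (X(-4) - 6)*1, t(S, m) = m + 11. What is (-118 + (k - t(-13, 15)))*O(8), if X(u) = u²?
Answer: -1859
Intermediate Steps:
t(S, m) = 11 + m
k = 1 (k = -9 + ((-4)² - 6)*1 = -9 + (16 - 6)*1 = -9 + 10*1 = -9 + 10 = 1)
(-118 + (k - t(-13, 15)))*O(8) = (-118 + (1 - (11 + 15)))*13 = (-118 + (1 - 1*26))*13 = (-118 + (1 - 26))*13 = (-118 - 25)*13 = -143*13 = -1859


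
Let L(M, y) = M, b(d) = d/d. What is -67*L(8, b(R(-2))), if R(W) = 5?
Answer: -536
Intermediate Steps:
b(d) = 1
-67*L(8, b(R(-2))) = -67*8 = -536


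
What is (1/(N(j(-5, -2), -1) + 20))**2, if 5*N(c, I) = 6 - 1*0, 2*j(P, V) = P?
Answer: 25/11236 ≈ 0.0022250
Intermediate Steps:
j(P, V) = P/2
N(c, I) = 6/5 (N(c, I) = (6 - 1*0)/5 = (6 + 0)/5 = (1/5)*6 = 6/5)
(1/(N(j(-5, -2), -1) + 20))**2 = (1/(6/5 + 20))**2 = (1/(106/5))**2 = (5/106)**2 = 25/11236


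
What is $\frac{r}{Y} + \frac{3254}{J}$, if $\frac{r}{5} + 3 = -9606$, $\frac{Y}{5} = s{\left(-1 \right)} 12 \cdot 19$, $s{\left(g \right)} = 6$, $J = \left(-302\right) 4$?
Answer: $- \frac{669131}{68856} \approx -9.7178$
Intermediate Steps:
$J = -1208$
$Y = 6840$ ($Y = 5 \cdot 6 \cdot 12 \cdot 19 = 5 \cdot 72 \cdot 19 = 5 \cdot 1368 = 6840$)
$r = -48045$ ($r = -15 + 5 \left(-9606\right) = -15 - 48030 = -48045$)
$\frac{r}{Y} + \frac{3254}{J} = - \frac{48045}{6840} + \frac{3254}{-1208} = \left(-48045\right) \frac{1}{6840} + 3254 \left(- \frac{1}{1208}\right) = - \frac{3203}{456} - \frac{1627}{604} = - \frac{669131}{68856}$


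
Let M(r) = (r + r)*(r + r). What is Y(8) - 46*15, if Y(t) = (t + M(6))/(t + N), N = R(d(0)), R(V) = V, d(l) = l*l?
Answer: -671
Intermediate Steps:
d(l) = l²
N = 0 (N = 0² = 0)
M(r) = 4*r² (M(r) = (2*r)*(2*r) = 4*r²)
Y(t) = (144 + t)/t (Y(t) = (t + 4*6²)/(t + 0) = (t + 4*36)/t = (t + 144)/t = (144 + t)/t)
Y(8) - 46*15 = (144 + 8)/8 - 46*15 = (⅛)*152 - 690 = 19 - 690 = -671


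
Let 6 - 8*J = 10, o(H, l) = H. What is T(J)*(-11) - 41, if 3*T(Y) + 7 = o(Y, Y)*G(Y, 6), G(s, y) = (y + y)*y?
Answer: 350/3 ≈ 116.67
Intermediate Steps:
G(s, y) = 2*y² (G(s, y) = (2*y)*y = 2*y²)
J = -½ (J = ¾ - ⅛*10 = ¾ - 5/4 = -½ ≈ -0.50000)
T(Y) = -7/3 + 24*Y (T(Y) = -7/3 + (Y*(2*6²))/3 = -7/3 + (Y*(2*36))/3 = -7/3 + (Y*72)/3 = -7/3 + (72*Y)/3 = -7/3 + 24*Y)
T(J)*(-11) - 41 = (-7/3 + 24*(-½))*(-11) - 41 = (-7/3 - 12)*(-11) - 41 = -43/3*(-11) - 41 = 473/3 - 41 = 350/3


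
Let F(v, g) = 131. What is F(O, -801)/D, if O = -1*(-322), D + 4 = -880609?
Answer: -131/880613 ≈ -0.00014876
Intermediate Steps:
D = -880613 (D = -4 - 880609 = -880613)
O = 322
F(O, -801)/D = 131/(-880613) = 131*(-1/880613) = -131/880613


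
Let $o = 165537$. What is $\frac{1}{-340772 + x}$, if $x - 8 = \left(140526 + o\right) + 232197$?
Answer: $\frac{1}{197496} \approx 5.0634 \cdot 10^{-6}$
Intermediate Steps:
$x = 538268$ ($x = 8 + \left(\left(140526 + 165537\right) + 232197\right) = 8 + \left(306063 + 232197\right) = 8 + 538260 = 538268$)
$\frac{1}{-340772 + x} = \frac{1}{-340772 + 538268} = \frac{1}{197496}$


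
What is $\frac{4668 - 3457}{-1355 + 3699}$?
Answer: $\frac{1211}{2344} \approx 0.51664$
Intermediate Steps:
$\frac{4668 - 3457}{-1355 + 3699} = \frac{1211}{2344}$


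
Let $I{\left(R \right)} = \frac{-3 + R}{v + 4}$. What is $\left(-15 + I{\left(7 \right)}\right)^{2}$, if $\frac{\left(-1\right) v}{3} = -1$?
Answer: $\frac{10201}{49} \approx 208.18$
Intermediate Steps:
$v = 3$ ($v = \left(-3\right) \left(-1\right) = 3$)
$I{\left(R \right)} = - \frac{3}{7} + \frac{R}{7}$ ($I{\left(R \right)} = \frac{-3 + R}{3 + 4} = \frac{-3 + R}{7} = \left(-3 + R\right) \frac{1}{7} = - \frac{3}{7} + \frac{R}{7}$)
$\left(-15 + I{\left(7 \right)}\right)^{2} = \left(-15 + \left(- \frac{3}{7} + \frac{1}{7} \cdot 7\right)\right)^{2} = \left(-15 + \left(- \frac{3}{7} + 1\right)\right)^{2} = \left(-15 + \frac{4}{7}\right)^{2} = \left(- \frac{101}{7}\right)^{2} = \frac{10201}{49}$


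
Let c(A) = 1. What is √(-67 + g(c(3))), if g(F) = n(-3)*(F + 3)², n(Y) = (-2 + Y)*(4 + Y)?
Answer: 7*I*√3 ≈ 12.124*I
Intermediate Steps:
g(F) = -5*(3 + F)² (g(F) = (-8 + (-3)² + 2*(-3))*(F + 3)² = (-8 + 9 - 6)*(3 + F)² = -5*(3 + F)²)
√(-67 + g(c(3))) = √(-67 - 5*(3 + 1)²) = √(-67 - 5*4²) = √(-67 - 5*16) = √(-67 - 80) = √(-147) = 7*I*√3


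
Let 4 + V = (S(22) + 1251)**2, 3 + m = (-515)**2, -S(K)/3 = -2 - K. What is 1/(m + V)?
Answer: 1/2015547 ≈ 4.9614e-7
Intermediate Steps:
S(K) = 6 + 3*K (S(K) = -3*(-2 - K) = 6 + 3*K)
m = 265222 (m = -3 + (-515)**2 = -3 + 265225 = 265222)
V = 1750325 (V = -4 + ((6 + 3*22) + 1251)**2 = -4 + ((6 + 66) + 1251)**2 = -4 + (72 + 1251)**2 = -4 + 1323**2 = -4 + 1750329 = 1750325)
1/(m + V) = 1/(265222 + 1750325) = 1/2015547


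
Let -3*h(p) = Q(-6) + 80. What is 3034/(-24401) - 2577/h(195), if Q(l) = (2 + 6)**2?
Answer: 20911915/390416 ≈ 53.563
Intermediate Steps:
Q(l) = 64 (Q(l) = 8**2 = 64)
h(p) = -48 (h(p) = -(64 + 80)/3 = -1/3*144 = -48)
3034/(-24401) - 2577/h(195) = 3034/(-24401) - 2577/(-48) = 3034*(-1/24401) - 2577*(-1/48) = -3034/24401 + 859/16 = 20911915/390416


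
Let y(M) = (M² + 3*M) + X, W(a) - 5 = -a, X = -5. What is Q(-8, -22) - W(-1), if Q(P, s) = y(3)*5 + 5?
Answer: 64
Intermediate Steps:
W(a) = 5 - a
y(M) = -5 + M² + 3*M (y(M) = (M² + 3*M) - 5 = -5 + M² + 3*M)
Q(P, s) = 70 (Q(P, s) = (-5 + 3² + 3*3)*5 + 5 = (-5 + 9 + 9)*5 + 5 = 13*5 + 5 = 65 + 5 = 70)
Q(-8, -22) - W(-1) = 70 - (5 - 1*(-1)) = 70 - (5 + 1) = 70 - 1*6 = 70 - 6 = 64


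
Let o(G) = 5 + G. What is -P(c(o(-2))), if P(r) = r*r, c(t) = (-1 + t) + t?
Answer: -25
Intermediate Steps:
c(t) = -1 + 2*t
P(r) = r**2
-P(c(o(-2))) = -(-1 + 2*(5 - 2))**2 = -(-1 + 2*3)**2 = -(-1 + 6)**2 = -1*5**2 = -1*25 = -25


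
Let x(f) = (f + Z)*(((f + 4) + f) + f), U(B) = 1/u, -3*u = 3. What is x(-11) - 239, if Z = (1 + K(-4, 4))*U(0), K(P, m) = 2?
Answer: 167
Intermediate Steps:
u = -1 (u = -⅓*3 = -1)
U(B) = -1 (U(B) = 1/(-1) = -1)
Z = -3 (Z = (1 + 2)*(-1) = 3*(-1) = -3)
x(f) = (-3 + f)*(4 + 3*f) (x(f) = (f - 3)*(((f + 4) + f) + f) = (-3 + f)*(((4 + f) + f) + f) = (-3 + f)*((4 + 2*f) + f) = (-3 + f)*(4 + 3*f))
x(-11) - 239 = (-12 - 5*(-11) + 3*(-11)²) - 239 = (-12 + 55 + 3*121) - 239 = (-12 + 55 + 363) - 239 = 406 - 239 = 167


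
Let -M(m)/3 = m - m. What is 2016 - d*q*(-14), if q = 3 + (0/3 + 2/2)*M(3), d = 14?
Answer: 2604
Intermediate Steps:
M(m) = 0 (M(m) = -3*(m - m) = -3*0 = 0)
q = 3 (q = 3 + (0/3 + 2/2)*0 = 3 + (0*(⅓) + 2*(½))*0 = 3 + (0 + 1)*0 = 3 + 1*0 = 3 + 0 = 3)
2016 - d*q*(-14) = 2016 - 14*3*(-14) = 2016 - 42*(-14) = 2016 - 1*(-588) = 2016 + 588 = 2604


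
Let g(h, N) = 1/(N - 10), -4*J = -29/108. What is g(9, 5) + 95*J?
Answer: 13343/2160 ≈ 6.1773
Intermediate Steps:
J = 29/432 (J = -(-29)/(4*108) = -¼*(-29/108) = 29/432 ≈ 0.067130)
g(h, N) = 1/(-10 + N)
g(9, 5) + 95*J = 1/(-10 + 5) + 95*(29/432) = 1/(-5) + 2755/432 = -⅕ + 2755/432 = 13343/2160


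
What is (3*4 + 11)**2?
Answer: 529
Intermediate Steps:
(3*4 + 11)**2 = (12 + 11)**2 = 23**2 = 529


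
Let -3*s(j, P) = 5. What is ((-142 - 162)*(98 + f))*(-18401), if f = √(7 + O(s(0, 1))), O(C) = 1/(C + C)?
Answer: 548202592 + 2796952*√670/5 ≈ 5.6268e+8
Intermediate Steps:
s(j, P) = -5/3 (s(j, P) = -⅓*5 = -5/3)
O(C) = 1/(2*C)
f = √670/10 (f = √(7 + 1/(2*(-5/3))) = √(7 + (½)*(-⅗)) = √(7 - 3/10) = √(67/10) = √670/10 ≈ 2.5884)
((-142 - 162)*(98 + f))*(-18401) = ((-142 - 162)*(98 + √670/10))*(-18401) = -304*(98 + √670/10)*(-18401) = (-29792 - 152*√670/5)*(-18401) = 548202592 + 2796952*√670/5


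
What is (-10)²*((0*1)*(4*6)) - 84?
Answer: -84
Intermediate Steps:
(-10)²*((0*1)*(4*6)) - 84 = 100*(0*24) - 84 = 100*0 - 84 = 0 - 84 = -84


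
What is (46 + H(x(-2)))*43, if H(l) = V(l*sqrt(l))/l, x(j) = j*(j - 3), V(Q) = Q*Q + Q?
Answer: 6278 + 43*sqrt(10) ≈ 6414.0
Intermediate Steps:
V(Q) = Q + Q**2 (V(Q) = Q**2 + Q = Q + Q**2)
x(j) = j*(-3 + j)
H(l) = sqrt(l)*(1 + l**(3/2)) (H(l) = ((l*sqrt(l))*(1 + l*sqrt(l)))/l = (l**(3/2)*(1 + l**(3/2)))/l = sqrt(l)*(1 + l**(3/2)))
(46 + H(x(-2)))*43 = (46 + (sqrt(-2*(-3 - 2)) + (-2*(-3 - 2))**2))*43 = (46 + (sqrt(-2*(-5)) + (-2*(-5))**2))*43 = (46 + (sqrt(10) + 10**2))*43 = (46 + (sqrt(10) + 100))*43 = (46 + (100 + sqrt(10)))*43 = (146 + sqrt(10))*43 = 6278 + 43*sqrt(10)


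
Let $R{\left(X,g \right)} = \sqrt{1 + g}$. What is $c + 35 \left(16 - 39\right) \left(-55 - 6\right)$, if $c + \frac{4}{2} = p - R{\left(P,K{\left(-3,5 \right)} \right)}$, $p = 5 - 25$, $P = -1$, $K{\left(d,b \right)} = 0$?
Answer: $49082$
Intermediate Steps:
$p = -20$ ($p = 5 - 25 = -20$)
$c = -23$ ($c = -2 - \left(20 + \sqrt{1 + 0}\right) = -2 - \left(20 + \sqrt{1}\right) = -2 - 21 = -23$)
$c + 35 \left(16 - 39\right) \left(-55 - 6\right) = -23 + 35 \left(16 - 39\right) \left(-55 - 6\right) = -23 + 35 \left(\left(-23\right) \left(-61\right)\right) = -23 + 35 \cdot 1403 = -23 + 49105 = 49082$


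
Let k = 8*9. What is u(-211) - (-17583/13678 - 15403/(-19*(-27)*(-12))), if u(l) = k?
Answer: 2980043005/42100884 ≈ 70.783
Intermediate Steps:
k = 72
u(l) = 72
u(-211) - (-17583/13678 - 15403/(-19*(-27)*(-12))) = 72 - (-17583/13678 - 15403/(-19*(-27)*(-12))) = 72 - (-17583*1/13678 - 15403/(513*(-12))) = 72 - (-17583/13678 - 15403/(-6156)) = 72 - (-17583/13678 - 15403*(-1/6156)) = 72 - (-17583/13678 + 15403/6156) = 72 - 1*51220643/42100884 = 72 - 51220643/42100884 = 2980043005/42100884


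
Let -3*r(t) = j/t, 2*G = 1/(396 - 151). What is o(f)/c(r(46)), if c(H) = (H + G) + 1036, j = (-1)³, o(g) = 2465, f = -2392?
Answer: 41670825/17513737 ≈ 2.3793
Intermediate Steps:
G = 1/490 (G = 1/(2*(396 - 151)) = (½)/245 = (½)*(1/245) = 1/490 ≈ 0.0020408)
j = -1
r(t) = 1/(3*t) (r(t) = -(-1)/(3*t) = 1/(3*t))
c(H) = 507641/490 + H (c(H) = (H + 1/490) + 1036 = (1/490 + H) + 1036 = 507641/490 + H)
o(f)/c(r(46)) = 2465/(507641/490 + (⅓)/46) = 2465/(507641/490 + (⅓)*(1/46)) = 2465/(507641/490 + 1/138) = 2465/(17513737/16905) = 2465*(16905/17513737) = 41670825/17513737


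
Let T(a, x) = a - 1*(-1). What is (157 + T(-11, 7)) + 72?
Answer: 219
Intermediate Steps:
T(a, x) = 1 + a (T(a, x) = a + 1 = 1 + a)
(157 + T(-11, 7)) + 72 = (157 + (1 - 11)) + 72 = (157 - 10) + 72 = 147 + 72 = 219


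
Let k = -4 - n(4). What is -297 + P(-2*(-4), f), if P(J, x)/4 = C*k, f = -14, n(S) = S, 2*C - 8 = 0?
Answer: -425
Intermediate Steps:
C = 4 (C = 4 + (½)*0 = 4 + 0 = 4)
k = -8 (k = -4 - 1*4 = -4 - 4 = -8)
P(J, x) = -128 (P(J, x) = 4*(4*(-8)) = 4*(-32) = -128)
-297 + P(-2*(-4), f) = -297 - 128 = -425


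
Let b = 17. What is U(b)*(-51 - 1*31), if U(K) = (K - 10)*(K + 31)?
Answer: -27552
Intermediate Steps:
U(K) = (-10 + K)*(31 + K)
U(b)*(-51 - 1*31) = (-310 + 17² + 21*17)*(-51 - 1*31) = (-310 + 289 + 357)*(-51 - 31) = 336*(-82) = -27552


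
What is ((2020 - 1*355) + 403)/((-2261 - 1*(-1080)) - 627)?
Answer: -517/452 ≈ -1.1438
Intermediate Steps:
((2020 - 1*355) + 403)/((-2261 - 1*(-1080)) - 627) = ((2020 - 355) + 403)/((-2261 + 1080) - 627) = (1665 + 403)/(-1181 - 627) = 2068/(-1808) = 2068*(-1/1808) = -517/452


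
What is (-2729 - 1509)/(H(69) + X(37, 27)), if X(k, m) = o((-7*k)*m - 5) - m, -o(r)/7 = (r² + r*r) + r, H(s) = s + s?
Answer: 4238/685558959 ≈ 6.1818e-6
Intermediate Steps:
H(s) = 2*s
o(r) = -14*r² - 7*r (o(r) = -7*((r² + r*r) + r) = -7*((r² + r²) + r) = -7*(2*r² + r) = -7*(r + 2*r²) = -14*r² - 7*r)
X(k, m) = -m - 7*(-9 - 14*k*m)*(-5 - 7*k*m) (X(k, m) = -7*((-7*k)*m - 5)*(1 + 2*((-7*k)*m - 5)) - m = -7*(-7*k*m - 5)*(1 + 2*(-7*k*m - 5)) - m = -7*(-5 - 7*k*m)*(1 + 2*(-5 - 7*k*m)) - m = -7*(-5 - 7*k*m)*(1 + (-10 - 14*k*m)) - m = -7*(-5 - 7*k*m)*(-9 - 14*k*m) - m = -7*(-9 - 14*k*m)*(-5 - 7*k*m) - m = -m - 7*(-9 - 14*k*m)*(-5 - 7*k*m))
(-2729 - 1509)/(H(69) + X(37, 27)) = (-2729 - 1509)/(2*69 + (-1*27 - 7*(5 + 7*37*27)*(9 + 14*37*27))) = -4238/(138 + (-27 - 7*(5 + 6993)*(9 + 13986))) = -4238/(138 + (-27 - 7*6998*13995)) = -4238/(138 + (-27 - 685559070)) = -4238/(138 - 685559097) = -4238/(-685558959) = -4238*(-1/685558959) = 4238/685558959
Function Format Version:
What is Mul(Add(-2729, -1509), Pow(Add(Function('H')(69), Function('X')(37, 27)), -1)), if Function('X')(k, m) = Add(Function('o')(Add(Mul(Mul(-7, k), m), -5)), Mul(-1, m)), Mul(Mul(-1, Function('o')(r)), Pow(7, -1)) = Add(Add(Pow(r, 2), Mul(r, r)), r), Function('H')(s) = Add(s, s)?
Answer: Rational(4238, 685558959) ≈ 6.1818e-6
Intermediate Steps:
Function('H')(s) = Mul(2, s)
Function('o')(r) = Add(Mul(-14, Pow(r, 2)), Mul(-7, r)) (Function('o')(r) = Mul(-7, Add(Add(Pow(r, 2), Mul(r, r)), r)) = Mul(-7, Add(Add(Pow(r, 2), Pow(r, 2)), r)) = Mul(-7, Add(Mul(2, Pow(r, 2)), r)) = Mul(-7, Add(r, Mul(2, Pow(r, 2)))) = Add(Mul(-14, Pow(r, 2)), Mul(-7, r)))
Function('X')(k, m) = Add(Mul(-1, m), Mul(-7, Add(-9, Mul(-14, k, m)), Add(-5, Mul(-7, k, m)))) (Function('X')(k, m) = Add(Mul(-7, Add(Mul(Mul(-7, k), m), -5), Add(1, Mul(2, Add(Mul(Mul(-7, k), m), -5)))), Mul(-1, m)) = Add(Mul(-7, Add(Mul(-7, k, m), -5), Add(1, Mul(2, Add(Mul(-7, k, m), -5)))), Mul(-1, m)) = Add(Mul(-7, Add(-5, Mul(-7, k, m)), Add(1, Mul(2, Add(-5, Mul(-7, k, m))))), Mul(-1, m)) = Add(Mul(-7, Add(-5, Mul(-7, k, m)), Add(1, Add(-10, Mul(-14, k, m)))), Mul(-1, m)) = Add(Mul(-7, Add(-5, Mul(-7, k, m)), Add(-9, Mul(-14, k, m))), Mul(-1, m)) = Add(Mul(-7, Add(-9, Mul(-14, k, m)), Add(-5, Mul(-7, k, m))), Mul(-1, m)) = Add(Mul(-1, m), Mul(-7, Add(-9, Mul(-14, k, m)), Add(-5, Mul(-7, k, m)))))
Mul(Add(-2729, -1509), Pow(Add(Function('H')(69), Function('X')(37, 27)), -1)) = Mul(Add(-2729, -1509), Pow(Add(Mul(2, 69), Add(Mul(-1, 27), Mul(-7, Add(5, Mul(7, 37, 27)), Add(9, Mul(14, 37, 27))))), -1)) = Mul(-4238, Pow(Add(138, Add(-27, Mul(-7, Add(5, 6993), Add(9, 13986)))), -1)) = Mul(-4238, Pow(Add(138, Add(-27, Mul(-7, 6998, 13995))), -1)) = Mul(-4238, Pow(Add(138, Add(-27, -685559070)), -1)) = Mul(-4238, Pow(Add(138, -685559097), -1)) = Mul(-4238, Pow(-685558959, -1)) = Mul(-4238, Rational(-1, 685558959)) = Rational(4238, 685558959)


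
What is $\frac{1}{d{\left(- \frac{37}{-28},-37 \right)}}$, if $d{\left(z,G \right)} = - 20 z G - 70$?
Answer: $\frac{7}{6355} \approx 0.0011015$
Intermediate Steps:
$d{\left(z,G \right)} = -70 - 20 G z$ ($d{\left(z,G \right)} = - 20 G z - 70 = -70 - 20 G z$)
$\frac{1}{d{\left(- \frac{37}{-28},-37 \right)}} = \frac{1}{-70 - - 740 \left(- \frac{37}{-28}\right)} = \frac{1}{-70 - - 740 \left(\left(-37\right) \left(- \frac{1}{28}\right)\right)} = \frac{1}{-70 - \left(-740\right) \frac{37}{28}} = \frac{1}{-70 + \frac{6845}{7}} = \frac{1}{\frac{6355}{7}} = \frac{7}{6355}$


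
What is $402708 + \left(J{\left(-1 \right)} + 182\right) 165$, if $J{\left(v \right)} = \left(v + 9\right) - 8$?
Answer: $432738$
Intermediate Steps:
$J{\left(v \right)} = 1 + v$ ($J{\left(v \right)} = \left(9 + v\right) - 8 = 1 + v$)
$402708 + \left(J{\left(-1 \right)} + 182\right) 165 = 402708 + \left(\left(1 - 1\right) + 182\right) 165 = 402708 + \left(0 + 182\right) 165 = 402708 + 182 \cdot 165 = 402708 + 30030 = 432738$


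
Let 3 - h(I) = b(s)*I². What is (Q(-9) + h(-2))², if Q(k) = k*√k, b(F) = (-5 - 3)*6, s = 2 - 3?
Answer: 37296 - 10530*I ≈ 37296.0 - 10530.0*I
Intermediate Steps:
s = -1
b(F) = -48 (b(F) = -8*6 = -48)
h(I) = 3 + 48*I² (h(I) = 3 - (-48)*I² = 3 + 48*I²)
Q(k) = k^(3/2)
(Q(-9) + h(-2))² = ((-9)^(3/2) + (3 + 48*(-2)²))² = (-27*I + (3 + 48*4))² = (-27*I + (3 + 192))² = (-27*I + 195)² = (195 - 27*I)²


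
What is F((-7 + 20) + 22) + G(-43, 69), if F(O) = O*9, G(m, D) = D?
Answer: 384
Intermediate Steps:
F(O) = 9*O
F((-7 + 20) + 22) + G(-43, 69) = 9*((-7 + 20) + 22) + 69 = 9*(13 + 22) + 69 = 9*35 + 69 = 315 + 69 = 384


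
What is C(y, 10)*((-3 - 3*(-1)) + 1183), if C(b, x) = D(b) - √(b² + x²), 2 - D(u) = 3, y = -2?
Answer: -1183 - 2366*√26 ≈ -13247.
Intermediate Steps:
D(u) = -1 (D(u) = 2 - 1*3 = 2 - 3 = -1)
C(b, x) = -1 - √(b² + x²)
C(y, 10)*((-3 - 3*(-1)) + 1183) = (-1 - √((-2)² + 10²))*((-3 - 3*(-1)) + 1183) = (-1 - √(4 + 100))*((-3 + 3) + 1183) = (-1 - √104)*(0 + 1183) = (-1 - 2*√26)*1183 = -1183 - 2366*√26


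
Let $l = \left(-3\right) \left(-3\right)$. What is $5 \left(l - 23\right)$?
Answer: $-70$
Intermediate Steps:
$l = 9$
$5 \left(l - 23\right) = 5 \left(9 - 23\right) = 5 \left(-14\right) = -70$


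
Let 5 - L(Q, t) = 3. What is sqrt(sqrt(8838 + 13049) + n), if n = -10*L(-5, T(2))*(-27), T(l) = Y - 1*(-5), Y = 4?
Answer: sqrt(540 + sqrt(21887)) ≈ 26.229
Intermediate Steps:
T(l) = 9 (T(l) = 4 - 1*(-5) = 4 + 5 = 9)
L(Q, t) = 2 (L(Q, t) = 5 - 1*3 = 5 - 3 = 2)
n = 540 (n = -10*2*(-27) = -20*(-27) = 540)
sqrt(sqrt(8838 + 13049) + n) = sqrt(sqrt(8838 + 13049) + 540) = sqrt(sqrt(21887) + 540) = sqrt(540 + sqrt(21887))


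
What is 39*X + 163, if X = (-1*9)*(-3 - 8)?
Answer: 4024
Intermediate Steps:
X = 99 (X = -9*(-11) = 99)
39*X + 163 = 39*99 + 163 = 3861 + 163 = 4024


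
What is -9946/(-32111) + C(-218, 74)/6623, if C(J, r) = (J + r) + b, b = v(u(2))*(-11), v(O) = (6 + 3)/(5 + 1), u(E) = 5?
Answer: 121437085/425342306 ≈ 0.28550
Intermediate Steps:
v(O) = 3/2 (v(O) = 9/6 = 9*(⅙) = 3/2)
b = -33/2 (b = (3/2)*(-11) = -33/2 ≈ -16.500)
C(J, r) = -33/2 + J + r (C(J, r) = (J + r) - 33/2 = -33/2 + J + r)
-9946/(-32111) + C(-218, 74)/6623 = -9946/(-32111) + (-33/2 - 218 + 74)/6623 = -9946*(-1/32111) - 321/2*1/6623 = 9946/32111 - 321/13246 = 121437085/425342306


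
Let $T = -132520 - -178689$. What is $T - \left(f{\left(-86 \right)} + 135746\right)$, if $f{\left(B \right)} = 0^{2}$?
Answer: $-89577$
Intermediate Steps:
$f{\left(B \right)} = 0$
$T = 46169$ ($T = -132520 + 178689 = 46169$)
$T - \left(f{\left(-86 \right)} + 135746\right) = 46169 - \left(0 + 135746\right) = 46169 - 135746 = -89577$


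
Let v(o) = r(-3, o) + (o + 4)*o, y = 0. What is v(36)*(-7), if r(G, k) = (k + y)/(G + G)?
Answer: -10038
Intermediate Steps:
r(G, k) = k/(2*G) (r(G, k) = (k + 0)/(G + G) = k/((2*G)) = k*(1/(2*G)) = k/(2*G))
v(o) = -o/6 + o*(4 + o) (v(o) = (1/2)*o/(-3) + (o + 4)*o = (1/2)*o*(-1/3) + (4 + o)*o = -o/6 + o*(4 + o))
v(36)*(-7) = ((1/6)*36*(23 + 6*36))*(-7) = ((1/6)*36*(23 + 216))*(-7) = ((1/6)*36*239)*(-7) = 1434*(-7) = -10038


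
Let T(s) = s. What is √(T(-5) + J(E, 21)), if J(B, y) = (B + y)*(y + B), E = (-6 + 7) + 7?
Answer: 2*√209 ≈ 28.914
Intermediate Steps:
E = 8 (E = 1 + 7 = 8)
J(B, y) = (B + y)² (J(B, y) = (B + y)*(B + y) = (B + y)²)
√(T(-5) + J(E, 21)) = √(-5 + (8 + 21)²) = √(-5 + 29²) = √(-5 + 841) = √836 = 2*√209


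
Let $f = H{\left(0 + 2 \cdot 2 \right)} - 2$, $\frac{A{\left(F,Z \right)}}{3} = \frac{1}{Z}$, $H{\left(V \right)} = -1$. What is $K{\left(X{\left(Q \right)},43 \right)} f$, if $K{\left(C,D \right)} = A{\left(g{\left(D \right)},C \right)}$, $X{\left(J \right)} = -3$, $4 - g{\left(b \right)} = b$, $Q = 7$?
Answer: $3$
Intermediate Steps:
$g{\left(b \right)} = 4 - b$
$A{\left(F,Z \right)} = \frac{3}{Z}$
$f = -3$ ($f = -1 - 2 = -3$)
$K{\left(C,D \right)} = \frac{3}{C}$
$K{\left(X{\left(Q \right)},43 \right)} f = \frac{3}{-3} \left(-3\right) = 3 \left(- \frac{1}{3}\right) \left(-3\right) = \left(-1\right) \left(-3\right) = 3$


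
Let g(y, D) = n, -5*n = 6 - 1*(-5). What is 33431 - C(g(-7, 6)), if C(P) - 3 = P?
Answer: 167151/5 ≈ 33430.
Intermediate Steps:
n = -11/5 (n = -(6 - 1*(-5))/5 = -(6 + 5)/5 = -⅕*11 = -11/5 ≈ -2.2000)
g(y, D) = -11/5
C(P) = 3 + P
33431 - C(g(-7, 6)) = 33431 - (3 - 11/5) = 33431 - 1*⅘ = 33431 - ⅘ = 167151/5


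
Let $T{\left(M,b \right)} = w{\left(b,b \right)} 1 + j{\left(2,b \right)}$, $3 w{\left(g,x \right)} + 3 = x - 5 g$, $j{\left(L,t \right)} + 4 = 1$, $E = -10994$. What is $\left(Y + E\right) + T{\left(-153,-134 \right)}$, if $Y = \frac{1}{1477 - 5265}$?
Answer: $- \frac{122950907}{11364} \approx -10819.0$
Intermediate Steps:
$j{\left(L,t \right)} = -3$ ($j{\left(L,t \right)} = -4 + 1 = -3$)
$w{\left(g,x \right)} = -1 - \frac{5 g}{3} + \frac{x}{3}$ ($w{\left(g,x \right)} = -1 + \frac{x - 5 g}{3} = -1 - \left(- \frac{x}{3} + \frac{5 g}{3}\right) = -1 - \frac{5 g}{3} + \frac{x}{3}$)
$T{\left(M,b \right)} = -4 - \frac{4 b}{3}$ ($T{\left(M,b \right)} = \left(-1 - \frac{5 b}{3} + \frac{b}{3}\right) 1 - 3 = \left(-1 - \frac{4 b}{3}\right) 1 - 3 = \left(-1 - \frac{4 b}{3}\right) - 3 = -4 - \frac{4 b}{3}$)
$Y = - \frac{1}{3788}$ ($Y = \frac{1}{-3788} = - \frac{1}{3788} \approx -0.00026399$)
$\left(Y + E\right) + T{\left(-153,-134 \right)} = \left(- \frac{1}{3788} - 10994\right) - - \frac{524}{3} = - \frac{41645273}{3788} + \left(-4 + \frac{536}{3}\right) = - \frac{41645273}{3788} + \frac{524}{3} = - \frac{122950907}{11364}$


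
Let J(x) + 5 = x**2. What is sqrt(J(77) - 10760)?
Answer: 2*I*sqrt(1209) ≈ 69.541*I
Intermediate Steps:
J(x) = -5 + x**2
sqrt(J(77) - 10760) = sqrt((-5 + 77**2) - 10760) = sqrt((-5 + 5929) - 10760) = sqrt(5924 - 10760) = sqrt(-4836) = 2*I*sqrt(1209)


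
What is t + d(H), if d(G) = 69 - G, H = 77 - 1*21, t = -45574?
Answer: -45561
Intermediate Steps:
H = 56 (H = 77 - 21 = 56)
t + d(H) = -45574 + (69 - 1*56) = -45574 + (69 - 56) = -45574 + 13 = -45561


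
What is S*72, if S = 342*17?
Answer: 418608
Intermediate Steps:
S = 5814
S*72 = 5814*72 = 418608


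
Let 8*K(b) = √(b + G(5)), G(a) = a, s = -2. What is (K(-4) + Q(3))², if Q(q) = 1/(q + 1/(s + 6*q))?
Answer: 31329/153664 ≈ 0.20388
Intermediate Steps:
Q(q) = 1/(q + 1/(-2 + 6*q))
K(b) = √(5 + b)/8 (K(b) = √(b + 5)/8 = √(5 + b)/8)
(K(-4) + Q(3))² = (√(5 - 4)/8 + 2*(-1 + 3*3)/(1 - 2*3 + 6*3²))² = (√1/8 + 2*(-1 + 9)/(1 - 6 + 6*9))² = ((⅛)*1 + 2*8/(1 - 6 + 54))² = (⅛ + 2*8/49)² = (⅛ + 2*(1/49)*8)² = (⅛ + 16/49)² = (177/392)² = 31329/153664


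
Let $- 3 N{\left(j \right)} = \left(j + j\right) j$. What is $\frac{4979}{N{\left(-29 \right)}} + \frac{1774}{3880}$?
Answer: $- \frac{13742923}{1631540} \approx -8.4233$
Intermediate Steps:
$N{\left(j \right)} = - \frac{2 j^{2}}{3}$ ($N{\left(j \right)} = - \frac{\left(j + j\right) j}{3} = - \frac{2 j j}{3} = - \frac{2 j^{2}}{3}$)
$\frac{4979}{N{\left(-29 \right)}} + \frac{1774}{3880} = \frac{4979}{\left(- \frac{2}{3}\right) \left(-29\right)^{2}} + \frac{1774}{3880} = \frac{4979}{\left(- \frac{2}{3}\right) 841} + 1774 \cdot \frac{1}{3880} = \frac{4979}{- \frac{1682}{3}} + \frac{887}{1940} = 4979 \left(- \frac{3}{1682}\right) + \frac{887}{1940} = - \frac{14937}{1682} + \frac{887}{1940} = - \frac{13742923}{1631540}$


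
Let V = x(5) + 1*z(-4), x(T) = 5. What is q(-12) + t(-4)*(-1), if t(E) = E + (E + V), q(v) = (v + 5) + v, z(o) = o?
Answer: -12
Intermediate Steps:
q(v) = 5 + 2*v (q(v) = (5 + v) + v = 5 + 2*v)
V = 1 (V = 5 + 1*(-4) = 5 - 4 = 1)
t(E) = 1 + 2*E (t(E) = E + (E + 1) = E + (1 + E) = 1 + 2*E)
q(-12) + t(-4)*(-1) = (5 + 2*(-12)) + (1 + 2*(-4))*(-1) = (5 - 24) + (1 - 8)*(-1) = -19 - 7*(-1) = -19 + 7 = -12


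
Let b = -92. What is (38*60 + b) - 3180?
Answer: -992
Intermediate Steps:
(38*60 + b) - 3180 = (38*60 - 92) - 3180 = (2280 - 92) - 3180 = 2188 - 3180 = -992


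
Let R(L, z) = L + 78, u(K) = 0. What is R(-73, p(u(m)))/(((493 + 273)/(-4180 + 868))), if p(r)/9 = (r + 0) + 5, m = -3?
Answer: -8280/383 ≈ -21.619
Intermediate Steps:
p(r) = 45 + 9*r (p(r) = 9*((r + 0) + 5) = 9*(r + 5) = 9*(5 + r) = 45 + 9*r)
R(L, z) = 78 + L
R(-73, p(u(m)))/(((493 + 273)/(-4180 + 868))) = (78 - 73)/(((493 + 273)/(-4180 + 868))) = 5/((766/(-3312))) = 5/((766*(-1/3312))) = 5/(-383/1656) = 5*(-1656/383) = -8280/383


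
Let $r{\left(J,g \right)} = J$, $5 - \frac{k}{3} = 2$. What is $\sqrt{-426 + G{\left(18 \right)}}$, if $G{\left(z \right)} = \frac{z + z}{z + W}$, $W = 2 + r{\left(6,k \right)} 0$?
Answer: $\frac{i \sqrt{10605}}{5} \approx 20.596 i$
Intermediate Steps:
$k = 9$ ($k = 15 - 6 = 9$)
$W = 2$ ($W = 2 + 6 \cdot 0 = 2 + 0 = 2$)
$G{\left(z \right)} = \frac{2 z}{2 + z}$ ($G{\left(z \right)} = \frac{z + z}{z + 2} = \frac{2 z}{2 + z}$)
$\sqrt{-426 + G{\left(18 \right)}} = \sqrt{-426 + 2 \cdot 18 \frac{1}{2 + 18}} = \sqrt{-426 + 2 \cdot 18 \cdot \frac{1}{20}} = \sqrt{-426 + \frac{9}{5}} = \sqrt{- \frac{2121}{5}} = \frac{i \sqrt{10605}}{5}$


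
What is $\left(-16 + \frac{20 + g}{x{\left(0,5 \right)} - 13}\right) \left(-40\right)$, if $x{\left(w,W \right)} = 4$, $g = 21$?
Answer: $\frac{7400}{9} \approx 822.22$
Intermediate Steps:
$\left(-16 + \frac{20 + g}{x{\left(0,5 \right)} - 13}\right) \left(-40\right) = \left(-16 + \frac{20 + 21}{4 - 13}\right) \left(-40\right) = \left(-16 + \frac{41}{-9}\right) \left(-40\right) = \left(-16 + 41 \left(- \frac{1}{9}\right)\right) \left(-40\right) = \left(-16 - \frac{41}{9}\right) \left(-40\right) = \left(- \frac{185}{9}\right) \left(-40\right) = \frac{7400}{9}$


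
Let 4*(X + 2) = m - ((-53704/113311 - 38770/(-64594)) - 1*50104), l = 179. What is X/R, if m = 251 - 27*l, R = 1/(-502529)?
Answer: -83702645672222399239/14638421468 ≈ -5.7180e+9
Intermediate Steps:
R = -1/502529 ≈ -1.9899e-6
m = -4582 (m = 251 - 27*179 = 251 - 4833 = -4582)
X = 166562816617991/14638421468 (X = -2 + (-4582 - ((-53704/113311 - 38770/(-64594)) - 1*50104))/4 = -2 + (-4582 - ((-53704*1/113311 - 38770*(-1/64594)) - 50104))/4 = -2 + (-4582 - ((-53704/113311 + 19385/32297) - 50104))/4 = -2 + (-4582 - (462055647/3659605367 - 50104))/4 = -2 + (-4582 - 1*(-183360405252521/3659605367))/4 = -2 + (-4582 + 183360405252521/3659605367)/4 = -2 + (1/4)*(166592093460927/3659605367) = -2 + 166592093460927/14638421468 = 166562816617991/14638421468 ≈ 11378.)
X/R = 166562816617991/(14638421468*(-1/502529)) = (166562816617991/14638421468)*(-502529) = -83702645672222399239/14638421468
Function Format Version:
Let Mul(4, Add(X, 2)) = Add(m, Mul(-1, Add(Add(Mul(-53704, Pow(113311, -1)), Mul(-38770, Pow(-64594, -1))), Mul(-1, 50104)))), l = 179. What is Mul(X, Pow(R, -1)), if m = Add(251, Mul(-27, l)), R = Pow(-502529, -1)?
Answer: Rational(-83702645672222399239, 14638421468) ≈ -5.7180e+9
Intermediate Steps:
R = Rational(-1, 502529) ≈ -1.9899e-6
m = -4582 (m = Add(251, Mul(-27, 179)) = Add(251, -4833) = -4582)
X = Rational(166562816617991, 14638421468) (X = Add(-2, Mul(Rational(1, 4), Add(-4582, Mul(-1, Add(Add(Mul(-53704, Pow(113311, -1)), Mul(-38770, Pow(-64594, -1))), Mul(-1, 50104)))))) = Add(-2, Mul(Rational(1, 4), Add(-4582, Mul(-1, Add(Add(Mul(-53704, Rational(1, 113311)), Mul(-38770, Rational(-1, 64594))), -50104))))) = Add(-2, Mul(Rational(1, 4), Add(-4582, Mul(-1, Add(Add(Rational(-53704, 113311), Rational(19385, 32297)), -50104))))) = Add(-2, Mul(Rational(1, 4), Add(-4582, Mul(-1, Add(Rational(462055647, 3659605367), -50104))))) = Add(-2, Mul(Rational(1, 4), Add(-4582, Mul(-1, Rational(-183360405252521, 3659605367))))) = Add(-2, Mul(Rational(1, 4), Add(-4582, Rational(183360405252521, 3659605367)))) = Add(-2, Mul(Rational(1, 4), Rational(166592093460927, 3659605367))) = Add(-2, Rational(166592093460927, 14638421468)) = Rational(166562816617991, 14638421468) ≈ 11378.)
Mul(X, Pow(R, -1)) = Mul(Rational(166562816617991, 14638421468), Pow(Rational(-1, 502529), -1)) = Mul(Rational(166562816617991, 14638421468), -502529) = Rational(-83702645672222399239, 14638421468)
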